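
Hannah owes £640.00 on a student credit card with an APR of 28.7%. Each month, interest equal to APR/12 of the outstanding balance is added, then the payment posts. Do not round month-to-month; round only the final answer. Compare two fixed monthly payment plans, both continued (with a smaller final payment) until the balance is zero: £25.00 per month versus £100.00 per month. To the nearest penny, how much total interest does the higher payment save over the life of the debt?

£299.23

Monthly rate r = 28.7%/12 = 2.39167% = 0.0239167.
At £25.00/mo: n = ⌈−ln(1 − rB₀/P)/ln(1+r)⌉ = 41 payments (last £2.17); total interest = total paid − £640.00 = £362.17.
At £100.00/mo: 8 payments (last £2.94); total interest £62.94.
Interest saved = £362.17 − £62.94 = £299.23.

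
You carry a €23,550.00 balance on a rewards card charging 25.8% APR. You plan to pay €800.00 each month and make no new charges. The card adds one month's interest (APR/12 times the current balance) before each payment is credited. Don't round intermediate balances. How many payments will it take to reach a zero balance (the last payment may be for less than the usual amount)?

48 payments

Monthly rate r = 25.8%/12 = 2.15% = 0.0215.
Recurrence: B ← B·(1+r) − €800.00.
Month 1: interest €506.33; balance after payment €23,256.33.
Month 2: interest €500.01; balance after payment €22,956.34.
Closed form: n = −ln(1 − rB₀/P)/ln(1+r) = −ln(0.36709)/ln(1.0215) ≈ 47.110, so the balance reaches zero during payment 48.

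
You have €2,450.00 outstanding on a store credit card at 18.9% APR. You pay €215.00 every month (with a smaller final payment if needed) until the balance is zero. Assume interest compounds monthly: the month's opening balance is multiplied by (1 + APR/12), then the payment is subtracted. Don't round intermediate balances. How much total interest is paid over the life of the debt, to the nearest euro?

Monthly rate r = 18.9%/12 = 1.575% = 0.01575.
Payoff takes n = ⌈−ln(1 − rB₀/P)/ln(1+r)⌉ = ⌈12.658⌉ = 13 payments; the last is €141.89.
Total paid = 12·€215.00 + €141.89 = €2,721.89.
Total interest = total paid − principal = €2,721.89 − €2,450.00 = €271.89.

€272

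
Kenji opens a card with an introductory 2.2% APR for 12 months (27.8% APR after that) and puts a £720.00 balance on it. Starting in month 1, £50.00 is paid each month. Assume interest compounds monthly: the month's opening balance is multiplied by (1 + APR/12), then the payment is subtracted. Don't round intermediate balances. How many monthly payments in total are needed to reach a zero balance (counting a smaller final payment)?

Promo months 1–12 at r₀ = 2.2%/12 = 0.00183333; months 13+ at r₁ = 27.8%/12 = 0.0231667.
After month 12: iterate B ← B·(1+r₀) − £50.00 for 12 months → £129.91.
Then at r₁ with £50.00/mo: n₂ = −ln(1 − r₁·B/P)/ln(1+r₁) ≈ 2.71 → 3 more payments.

15 payments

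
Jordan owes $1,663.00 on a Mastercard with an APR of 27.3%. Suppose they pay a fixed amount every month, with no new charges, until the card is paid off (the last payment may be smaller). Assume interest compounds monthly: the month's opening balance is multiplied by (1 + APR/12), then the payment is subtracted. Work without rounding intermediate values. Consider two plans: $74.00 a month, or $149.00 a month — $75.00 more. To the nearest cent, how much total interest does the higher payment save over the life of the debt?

Monthly rate r = 27.3%/12 = 2.275% = 0.02275.
At $74.00/mo: n = ⌈−ln(1 − rB₀/P)/ln(1+r)⌉ = 32 payments (last $61.23); total interest = total paid − $1,663.00 = $692.23.
At $149.00/mo: 14 payments (last $3.21); total interest $277.21.
Interest saved = $692.23 − $277.21 = $415.02.

$415.02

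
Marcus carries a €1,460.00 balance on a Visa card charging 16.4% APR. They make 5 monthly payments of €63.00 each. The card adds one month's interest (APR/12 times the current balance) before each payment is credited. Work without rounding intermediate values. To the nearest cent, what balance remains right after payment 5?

€1,238.80

Monthly rate r = 16.4%/12 = 1.36667% = 0.0136667.
Each month: B ← B·(1+r) − €63.00.
Month 1: interest €19.95; balance after payment €1,416.95.
Month 2: interest €19.37; balance after payment €1,373.32.
Month 3: interest €18.77; balance after payment €1,329.09.
Month 4: interest €18.16; balance after payment €1,284.25.
Month 5: interest €17.55; balance after payment €1,238.80.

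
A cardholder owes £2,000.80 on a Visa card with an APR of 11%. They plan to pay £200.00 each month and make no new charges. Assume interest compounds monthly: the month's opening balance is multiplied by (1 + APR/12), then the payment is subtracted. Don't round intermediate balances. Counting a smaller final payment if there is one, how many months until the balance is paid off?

Monthly rate r = 11%/12 = 0.916667% = 0.00916667.
Recurrence: B ← B·(1+r) − £200.00.
Month 1: interest £18.34; balance after payment £1,819.14.
Month 2: interest £16.68; balance after payment £1,635.82.
Closed form: n = −ln(1 − rB₀/P)/ln(1+r) = −ln(0.9083)/ln(1.00917) ≈ 10.541, so the balance reaches zero during payment 11.

11 payments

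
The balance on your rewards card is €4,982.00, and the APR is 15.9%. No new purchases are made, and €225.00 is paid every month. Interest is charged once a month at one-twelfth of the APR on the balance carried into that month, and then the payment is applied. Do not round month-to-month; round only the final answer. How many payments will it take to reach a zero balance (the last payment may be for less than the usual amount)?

Monthly rate r = 15.9%/12 = 1.325% = 0.01325.
Recurrence: B ← B·(1+r) − €225.00.
Month 1: interest €66.01; balance after payment €4,823.01.
Month 2: interest €63.90; balance after payment €4,661.92.
Closed form: n = −ln(1 − rB₀/P)/ln(1+r) = −ln(0.70662)/ln(1.01325) ≈ 26.382, so the balance reaches zero during payment 27.

27 payments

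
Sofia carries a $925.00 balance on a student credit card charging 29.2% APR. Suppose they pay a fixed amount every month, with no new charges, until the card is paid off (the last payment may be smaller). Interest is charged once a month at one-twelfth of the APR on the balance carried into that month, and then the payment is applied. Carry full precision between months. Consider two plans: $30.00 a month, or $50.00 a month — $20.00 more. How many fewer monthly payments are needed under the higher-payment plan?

33 fewer payments

Monthly rate r = 29.2%/12 = 2.43333% = 0.0243333.
At $30.00/mo: n = ⌈−ln(1 − rB₀/P)/ln(1+r)⌉ = 58 payments (last $21.30); total interest = total paid − $925.00 = $806.30.
At $50.00/mo: 25 payments (last $44.01); total interest $319.01.
Payments saved = 58 − 25 = 33.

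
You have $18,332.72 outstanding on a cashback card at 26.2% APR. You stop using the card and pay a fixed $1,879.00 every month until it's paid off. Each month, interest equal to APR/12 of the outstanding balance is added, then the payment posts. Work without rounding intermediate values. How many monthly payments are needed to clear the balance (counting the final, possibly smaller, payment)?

12 payments

Monthly rate r = 26.2%/12 = 2.18333% = 0.0218333.
Recurrence: B ← B·(1+r) − $1,879.00.
Month 1: interest $400.26; balance after payment $16,853.98.
Month 2: interest $367.98; balance after payment $15,342.96.
Closed form: n = −ln(1 − rB₀/P)/ln(1+r) = −ln(0.78698)/ln(1.02183) ≈ 11.091, so the balance reaches zero during payment 12.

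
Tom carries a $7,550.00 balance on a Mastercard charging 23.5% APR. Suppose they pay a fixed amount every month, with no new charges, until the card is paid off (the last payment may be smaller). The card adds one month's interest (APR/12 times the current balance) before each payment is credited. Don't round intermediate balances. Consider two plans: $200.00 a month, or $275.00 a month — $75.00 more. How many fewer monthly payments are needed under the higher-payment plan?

Monthly rate r = 23.5%/12 = 1.95833% = 0.0195833.
At $200.00/mo: n = ⌈−ln(1 − rB₀/P)/ln(1+r)⌉ = 70 payments (last $63.16); total interest = total paid − $7,550.00 = $6,313.16.
At $275.00/mo: 40 payments (last $214.13); total interest $3,389.13.
Payments saved = 70 − 40 = 30.

30 fewer payments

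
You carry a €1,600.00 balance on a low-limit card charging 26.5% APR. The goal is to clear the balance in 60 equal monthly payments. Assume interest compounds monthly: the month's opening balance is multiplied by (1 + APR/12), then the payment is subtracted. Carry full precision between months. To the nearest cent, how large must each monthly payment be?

Monthly rate r = 26.5%/12 = 2.20833% = 0.0220833.
Level-payment amortization: P = B₀·r / (1 − (1+r)^(−n)) = 1600.00·0.0220833 / (1 − 1.02208^(−60)).
Denominator 1 − (1+r)^(−60) = 0.730336846.
P = 35.3333 / 0.730336846 ≈ 48.38.

€48.38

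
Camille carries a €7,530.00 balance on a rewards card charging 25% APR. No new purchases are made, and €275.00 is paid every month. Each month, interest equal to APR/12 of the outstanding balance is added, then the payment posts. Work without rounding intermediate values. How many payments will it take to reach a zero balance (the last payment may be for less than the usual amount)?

41 payments

Monthly rate r = 25%/12 = 2.08333% = 0.0208333.
Recurrence: B ← B·(1+r) − €275.00.
Month 1: interest €156.88; balance after payment €7,411.88.
Month 2: interest €154.41; balance after payment €7,291.29.
Closed form: n = −ln(1 − rB₀/P)/ln(1+r) = −ln(0.42955)/ln(1.02083) ≈ 40.982, so the balance reaches zero during payment 41.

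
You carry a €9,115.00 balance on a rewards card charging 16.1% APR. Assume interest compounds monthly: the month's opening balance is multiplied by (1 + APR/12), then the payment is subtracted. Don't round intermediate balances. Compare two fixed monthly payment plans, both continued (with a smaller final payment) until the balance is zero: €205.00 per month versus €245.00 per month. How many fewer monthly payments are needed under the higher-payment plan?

17 fewer payments

Monthly rate r = 16.1%/12 = 1.34167% = 0.0134167.
At €205.00/mo: n = ⌈−ln(1 − rB₀/P)/ln(1+r)⌉ = 69 payments (last €22.24); total interest = total paid − €9,115.00 = €4,847.24.
At €245.00/mo: 52 payments (last €216.31); total interest €3,596.31.
Payments saved = 69 − 52 = 17.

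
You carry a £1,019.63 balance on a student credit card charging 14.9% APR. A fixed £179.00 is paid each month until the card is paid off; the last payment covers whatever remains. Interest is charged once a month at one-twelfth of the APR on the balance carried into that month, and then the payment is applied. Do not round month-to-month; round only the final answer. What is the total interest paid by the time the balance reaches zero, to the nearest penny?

£44.46

Monthly rate r = 14.9%/12 = 1.24167% = 0.0124167.
Payoff takes n = ⌈−ln(1 − rB₀/P)/ln(1+r)⌉ = ⌈5.944⌉ = 6 payments; the last is £169.09.
Total paid = 5·£179.00 + £169.09 = £1,064.09.
Total interest = total paid − principal = £1,064.09 − £1,019.63 = £44.46.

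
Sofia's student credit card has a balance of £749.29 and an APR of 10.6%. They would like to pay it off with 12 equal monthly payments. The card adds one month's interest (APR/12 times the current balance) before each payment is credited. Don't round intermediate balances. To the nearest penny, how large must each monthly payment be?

Monthly rate r = 10.6%/12 = 0.883333% = 0.00883333.
Level-payment amortization: P = B₀·r / (1 − (1+r)^(−n)) = 749.29·0.00883333 / (1 − 1.00883^(−12)).
Denominator 1 − (1+r)^(−12) = 0.100156637.
P = 6.61873 / 0.100156637 ≈ 66.08.

£66.08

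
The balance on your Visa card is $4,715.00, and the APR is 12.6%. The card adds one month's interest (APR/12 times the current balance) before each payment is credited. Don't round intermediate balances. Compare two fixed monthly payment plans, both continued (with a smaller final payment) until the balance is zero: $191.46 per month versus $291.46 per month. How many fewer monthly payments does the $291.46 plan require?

Monthly rate r = 12.6%/12 = 1.05% = 0.0105.
At $191.46/mo: n = ⌈−ln(1 − rB₀/P)/ln(1+r)⌉ = 29 payments (last $123.39); total interest = total paid − $4,715.00 = $769.27.
At $291.46/mo: 18 payments (last $239.97); total interest $479.79.
Payments saved = 29 − 18 = 11.

11 fewer payments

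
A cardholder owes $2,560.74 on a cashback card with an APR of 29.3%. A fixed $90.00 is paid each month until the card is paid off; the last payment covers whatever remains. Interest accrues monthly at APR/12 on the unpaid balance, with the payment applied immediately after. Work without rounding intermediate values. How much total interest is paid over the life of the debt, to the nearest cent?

Monthly rate r = 29.3%/12 = 2.44167% = 0.0244167.
Payoff takes n = ⌈−ln(1 − rB₀/P)/ln(1+r)⌉ = ⌈49.186⌉ = 50 payments; the last is $16.88.
Total paid = 49·$90.00 + $16.88 = $4,426.88.
Total interest = total paid − principal = $4,426.88 − $2,560.74 = $1,866.14.

$1,866.14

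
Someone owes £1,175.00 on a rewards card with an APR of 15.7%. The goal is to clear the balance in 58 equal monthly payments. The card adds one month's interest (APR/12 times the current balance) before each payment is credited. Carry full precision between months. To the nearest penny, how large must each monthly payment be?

Monthly rate r = 15.7%/12 = 1.30833% = 0.0130833.
Level-payment amortization: P = B₀·r / (1 − (1+r)^(−n)) = 1175.00·0.0130833 / (1 − 1.01308^(−58)).
Denominator 1 − (1+r)^(−58) = 0.529477818.
P = 15.3729 / 0.529477818 ≈ 29.03.

£29.03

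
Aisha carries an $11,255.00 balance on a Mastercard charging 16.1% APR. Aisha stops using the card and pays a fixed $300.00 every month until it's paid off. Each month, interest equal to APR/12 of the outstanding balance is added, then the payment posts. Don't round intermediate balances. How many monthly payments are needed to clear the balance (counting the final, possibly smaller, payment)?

Monthly rate r = 16.1%/12 = 1.34167% = 0.0134167.
Recurrence: B ← B·(1+r) − $300.00.
Month 1: interest $151.00; balance after payment $11,106.00.
Month 2: interest $149.01; balance after payment $10,955.01.
Closed form: n = −ln(1 − rB₀/P)/ln(1+r) = −ln(0.49665)/ln(1.01342) ≈ 52.513, so the balance reaches zero during payment 53.

53 months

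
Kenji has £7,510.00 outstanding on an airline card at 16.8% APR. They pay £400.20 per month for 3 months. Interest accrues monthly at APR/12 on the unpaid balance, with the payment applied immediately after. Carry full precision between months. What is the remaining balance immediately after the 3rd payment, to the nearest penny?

£6,612.37

Monthly rate r = 16.8%/12 = 1.4% = 0.014.
Each month: B ← B·(1+r) − £400.20.
Month 1: interest £105.14; balance after payment £7,214.94.
Month 2: interest £101.01; balance after payment £6,915.75.
Month 3: interest £96.82; balance after payment £6,612.37.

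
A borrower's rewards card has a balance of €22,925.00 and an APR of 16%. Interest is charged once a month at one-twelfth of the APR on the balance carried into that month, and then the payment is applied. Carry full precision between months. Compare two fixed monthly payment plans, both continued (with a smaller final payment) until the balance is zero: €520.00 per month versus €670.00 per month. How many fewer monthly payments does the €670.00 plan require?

Monthly rate r = 16%/12 = 1.33333% = 0.0133333.
At €520.00/mo: n = ⌈−ln(1 − rB₀/P)/ln(1+r)⌉ = 67 payments (last €475.76); total interest = total paid − €22,925.00 = €11,870.76.
At €670.00/mo: 46 payments (last €666.39); total interest €7,891.39.
Payments saved = 67 − 46 = 21.

21 fewer payments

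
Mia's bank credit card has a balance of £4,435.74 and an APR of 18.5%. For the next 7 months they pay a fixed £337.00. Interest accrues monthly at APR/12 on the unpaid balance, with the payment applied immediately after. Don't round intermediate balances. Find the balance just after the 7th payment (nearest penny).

Monthly rate r = 18.5%/12 = 1.54167% = 0.0154167.
Each month: B ← B·(1+r) − £337.00.
Month 1: interest £68.38; balance after payment £4,167.12.
Month 2: interest £64.24; balance after payment £3,894.37.
Month 3: interest £60.04; balance after payment £3,617.41.
Month 4: interest £55.77; balance after payment £3,336.17.
Month 5: interest £51.43; balance after payment £3,050.61.
Month 6: interest £47.03; balance after payment £2,760.64.
Month 7: interest £42.56; balance after payment £2,466.20.

£2,466.20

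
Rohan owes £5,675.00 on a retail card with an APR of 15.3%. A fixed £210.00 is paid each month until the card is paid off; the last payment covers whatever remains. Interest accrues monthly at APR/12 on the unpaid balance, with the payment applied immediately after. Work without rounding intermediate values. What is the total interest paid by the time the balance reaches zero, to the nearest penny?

£1,327.38

Monthly rate r = 15.3%/12 = 1.275% = 0.01275.
Payoff takes n = ⌈−ln(1 − rB₀/P)/ln(1+r)⌉ = ⌈33.343⌉ = 34 payments; the last is £72.38.
Total paid = 33·£210.00 + £72.38 = £7,002.38.
Total interest = total paid − principal = £7,002.38 − £5,675.00 = £1,327.38.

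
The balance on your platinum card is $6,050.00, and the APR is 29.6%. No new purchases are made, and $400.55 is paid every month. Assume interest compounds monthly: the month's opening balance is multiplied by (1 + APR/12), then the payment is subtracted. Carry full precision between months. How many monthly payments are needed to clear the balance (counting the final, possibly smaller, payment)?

Monthly rate r = 29.6%/12 = 2.46667% = 0.0246667.
Recurrence: B ← B·(1+r) − $400.55.
Month 1: interest $149.23; balance after payment $5,798.68.
Month 2: interest $143.03; balance after payment $5,541.17.
Closed form: n = −ln(1 − rB₀/P)/ln(1+r) = −ln(0.62743)/ln(1.02467) ≈ 19.129, so the balance reaches zero during payment 20.

20 months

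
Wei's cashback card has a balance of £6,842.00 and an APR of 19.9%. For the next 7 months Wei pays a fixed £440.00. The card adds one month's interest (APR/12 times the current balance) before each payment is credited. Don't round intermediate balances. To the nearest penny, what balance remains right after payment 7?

Monthly rate r = 19.9%/12 = 1.65833% = 0.0165833.
Each month: B ← B·(1+r) − £440.00.
Month 1: interest £113.46; balance after payment £6,515.46.
Month 2: interest £108.05; balance after payment £6,183.51.
Month 3: interest £102.54; balance after payment £5,846.05.
Month 4: interest £96.95; balance after payment £5,503.00.
Month 5: interest £91.26; balance after payment £5,154.26.
Month 6: interest £85.47; balance after payment £4,799.73.
Month 7: interest £79.60; balance after payment £4,439.33.

£4,439.33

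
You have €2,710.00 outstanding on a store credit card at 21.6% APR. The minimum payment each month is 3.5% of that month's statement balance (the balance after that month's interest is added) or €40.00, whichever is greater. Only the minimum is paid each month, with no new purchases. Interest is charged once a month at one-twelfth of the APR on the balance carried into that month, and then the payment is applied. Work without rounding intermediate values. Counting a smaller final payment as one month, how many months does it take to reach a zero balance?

Monthly rate r = 21.6%/12 = 1.8% = 0.018.
While 3.5% of the post-interest balance exceeds €40.00, each month B ← (B·(1+r))·(1 − 0.035), i.e. B shrinks by the factor (1+r)·0.965 = 0.98237.
This holds for months 1–50. Entering month 51 the balance is €1,113.59; 3.5% of the post-interest balance is now below €40.00, so the flat €40.00 minimum applies from here.
From month 51 a fixed €40.00 at rate r clears €1,113.59 in 39 more payments. Total: 50 + 39 = 89 months.

89 months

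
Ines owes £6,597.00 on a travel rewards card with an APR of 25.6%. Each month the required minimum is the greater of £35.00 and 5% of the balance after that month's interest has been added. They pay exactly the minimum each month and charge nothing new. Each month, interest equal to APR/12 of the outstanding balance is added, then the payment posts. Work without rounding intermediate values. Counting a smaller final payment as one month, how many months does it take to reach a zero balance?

101 months

Monthly rate r = 25.6%/12 = 2.13333% = 0.0213333.
While 5% of the post-interest balance exceeds £35.00, each month B ← (B·(1+r))·(1 − 0.05), i.e. B shrinks by the factor (1+r)·0.95 = 0.97027.
This holds for months 1–76. Entering month 77 the balance is £665.38; 5% of the post-interest balance is now below £35.00, so the flat £35.00 minimum applies from here.
From month 77 a fixed £35.00 at rate r clears £665.38 in 25 more payments. Total: 76 + 25 = 101 months.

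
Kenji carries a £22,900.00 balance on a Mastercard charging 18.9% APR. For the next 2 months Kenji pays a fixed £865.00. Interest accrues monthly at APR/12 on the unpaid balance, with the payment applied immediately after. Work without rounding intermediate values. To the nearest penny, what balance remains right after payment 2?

Monthly rate r = 18.9%/12 = 1.575% = 0.01575.
Each month: B ← B·(1+r) − £865.00.
Month 1: interest £360.68; balance after payment £22,395.67.
Month 2: interest £352.73; balance after payment £21,883.41.

£21,883.41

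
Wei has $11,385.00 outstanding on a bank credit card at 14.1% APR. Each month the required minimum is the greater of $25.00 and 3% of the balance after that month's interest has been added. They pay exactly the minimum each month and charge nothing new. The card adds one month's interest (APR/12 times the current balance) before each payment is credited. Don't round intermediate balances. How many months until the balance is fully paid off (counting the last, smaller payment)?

182 months

Monthly rate r = 14.1%/12 = 1.175% = 0.01175.
While 3% of the post-interest balance exceeds $25.00, each month B ← (B·(1+r))·(1 − 0.03), i.e. B shrinks by the factor (1+r)·0.97 = 0.9814.
This holds for months 1–140. Entering month 141 the balance is $821.53; 3% of the post-interest balance is now below $25.00, so the flat $25.00 minimum applies from here.
From month 141 a fixed $25.00 at rate r clears $821.53 in 42 more payments. Total: 140 + 42 = 182 months.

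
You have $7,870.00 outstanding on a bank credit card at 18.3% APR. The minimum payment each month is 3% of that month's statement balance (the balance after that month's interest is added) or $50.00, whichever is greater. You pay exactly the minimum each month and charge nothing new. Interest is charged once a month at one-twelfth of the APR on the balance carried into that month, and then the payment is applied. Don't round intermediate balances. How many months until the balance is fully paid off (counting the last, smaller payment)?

Monthly rate r = 18.3%/12 = 1.525% = 0.01525.
While 3% of the post-interest balance exceeds $50.00, each month B ← (B·(1+r))·(1 − 0.03), i.e. B shrinks by the factor (1+r)·0.97 = 0.98479.
This holds for months 1–103. Entering month 104 the balance is $1,623.61; 3% of the post-interest balance is now below $50.00, so the flat $50.00 minimum applies from here.
From month 104 a fixed $50.00 at rate r clears $1,623.61 in 46 more payments. Total: 103 + 46 = 149 months.

149 months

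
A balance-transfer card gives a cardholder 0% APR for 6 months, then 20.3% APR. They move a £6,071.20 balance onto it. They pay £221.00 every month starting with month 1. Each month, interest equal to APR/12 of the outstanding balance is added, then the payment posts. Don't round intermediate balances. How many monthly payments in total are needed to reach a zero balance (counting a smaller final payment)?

33 months

Promo months 1–6 at r₀ = 0%/12 = 0; months 7+ at r₁ = 20.3%/12 = 0.0169167.
After month 6 (no interest yet): B = £6,071.20 − 6·£221.00 = £4,745.20.
Then at r₁ with £221.00/mo: n₂ = −ln(1 − r₁·B/P)/ln(1+r₁) ≈ 26.91 → 27 more payments.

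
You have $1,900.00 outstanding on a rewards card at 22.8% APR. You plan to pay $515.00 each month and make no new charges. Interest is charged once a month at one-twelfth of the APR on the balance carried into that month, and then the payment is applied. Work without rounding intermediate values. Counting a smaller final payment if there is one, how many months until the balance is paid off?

Monthly rate r = 22.8%/12 = 1.9% = 0.019.
Recurrence: B ← B·(1+r) − $515.00.
Month 1: interest $36.10; balance after payment $1,421.10.
Month 2: interest $27.00; balance after payment $933.10.
Month 3: interest $17.73; balance after payment $435.83.
Month 4: interest $8.28; balance after payment $0.00.

4 months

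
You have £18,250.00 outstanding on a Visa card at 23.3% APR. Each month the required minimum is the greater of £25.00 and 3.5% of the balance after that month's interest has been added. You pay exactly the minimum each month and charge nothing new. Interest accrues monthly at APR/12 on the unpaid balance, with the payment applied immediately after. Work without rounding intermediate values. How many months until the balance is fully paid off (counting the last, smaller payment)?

240 months

Monthly rate r = 23.3%/12 = 1.94167% = 0.0194167.
While 3.5% of the post-interest balance exceeds £25.00, each month B ← (B·(1+r))·(1 − 0.035), i.e. B shrinks by the factor (1+r)·0.965 = 0.98374.
This holds for months 1–199. Entering month 200 the balance is £698.54; 3.5% of the post-interest balance is now below £25.00, so the flat £25.00 minimum applies from here.
From month 200 a fixed £25.00 at rate r clears £698.54 in 41 more payments. Total: 199 + 41 = 240 months.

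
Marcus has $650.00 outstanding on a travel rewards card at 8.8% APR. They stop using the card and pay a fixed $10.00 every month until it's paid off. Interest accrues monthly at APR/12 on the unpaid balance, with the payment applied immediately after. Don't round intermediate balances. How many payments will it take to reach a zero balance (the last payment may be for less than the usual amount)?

89 payments

Monthly rate r = 8.8%/12 = 0.733333% = 0.00733333.
Recurrence: B ← B·(1+r) − $10.00.
Month 1: interest $4.77; balance after payment $644.77.
Month 2: interest $4.73; balance after payment $639.49.
Closed form: n = −ln(1 − rB₀/P)/ln(1+r) = −ln(0.52333)/ln(1.00733) ≈ 88.624, so the balance reaches zero during payment 89.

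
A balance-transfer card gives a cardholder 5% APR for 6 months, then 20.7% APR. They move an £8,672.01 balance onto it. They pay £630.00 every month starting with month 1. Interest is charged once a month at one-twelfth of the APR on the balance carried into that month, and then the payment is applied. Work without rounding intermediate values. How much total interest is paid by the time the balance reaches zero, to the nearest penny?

Promo months 1–6 at r₀ = 5%/12 = 0.00416667; months 7+ at r₁ = 20.7%/12 = 0.01725.
After month 6: iterate B ← B·(1+r₀) − £630.00 for 6 months → £5,071.49.
Then at r₁ with £630.00/mo: n₂ = −ln(1 − r₁·B/P)/ln(1+r₁) ≈ 8.74 → 9 more payments.
Total paid = 14·£630.00 + £468.01 = £9,288.01; interest = £9,288.01 − £8,672.01 = £616.00.

£616.00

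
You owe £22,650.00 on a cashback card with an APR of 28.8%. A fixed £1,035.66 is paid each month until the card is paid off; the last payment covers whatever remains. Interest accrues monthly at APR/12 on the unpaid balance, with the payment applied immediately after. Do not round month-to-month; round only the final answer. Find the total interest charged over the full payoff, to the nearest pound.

Monthly rate r = 28.8%/12 = 2.4% = 0.024.
Payoff takes n = ⌈−ln(1 − rB₀/P)/ln(1+r)⌉ = ⌈31.379⌉ = 32 payments; the last is £395.09.
Total paid = 31·£1,035.66 + £395.09 = £32,500.55.
Total interest = total paid − principal = £32,500.55 − £22,650.00 = £9,850.55.

£9,851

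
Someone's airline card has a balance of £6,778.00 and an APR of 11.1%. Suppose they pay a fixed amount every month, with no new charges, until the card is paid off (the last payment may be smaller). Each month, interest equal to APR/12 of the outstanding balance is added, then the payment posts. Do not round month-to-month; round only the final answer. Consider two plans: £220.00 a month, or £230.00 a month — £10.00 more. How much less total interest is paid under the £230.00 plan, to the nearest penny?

£64.83

Monthly rate r = 11.1%/12 = 0.925% = 0.00925.
At £220.00/mo: n = ⌈−ln(1 − rB₀/P)/ln(1+r)⌉ = 37 payments (last £95.37); total interest = total paid − £6,778.00 = £1,237.37.
At £230.00/mo: 35 payments (last £130.54); total interest £1,172.54.
Interest saved = £1,237.37 − £1,172.54 = £64.83.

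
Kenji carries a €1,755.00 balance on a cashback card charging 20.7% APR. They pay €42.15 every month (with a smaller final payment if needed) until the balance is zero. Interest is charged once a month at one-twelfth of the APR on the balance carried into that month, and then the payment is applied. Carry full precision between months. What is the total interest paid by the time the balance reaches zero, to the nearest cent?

Monthly rate r = 20.7%/12 = 1.725% = 0.01725.
Payoff takes n = ⌈−ln(1 − rB₀/P)/ln(1+r)⌉ = ⌈74.063⌉ = 75 payments; the last is €2.68.
Total paid = 74·€42.15 + €2.68 = €3,121.78.
Total interest = total paid − principal = €3,121.78 − €1,755.00 = €1,366.78.

€1,366.78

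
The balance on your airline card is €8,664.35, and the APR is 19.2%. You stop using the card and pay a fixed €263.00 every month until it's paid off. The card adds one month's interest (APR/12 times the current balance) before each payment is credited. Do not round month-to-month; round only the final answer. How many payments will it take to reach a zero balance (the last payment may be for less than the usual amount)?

48 months

Monthly rate r = 19.2%/12 = 1.6% = 0.016.
Recurrence: B ← B·(1+r) − €263.00.
Month 1: interest €138.63; balance after payment €8,539.98.
Month 2: interest €136.64; balance after payment €8,413.62.
Closed form: n = −ln(1 − rB₀/P)/ln(1+r) = −ln(0.47289)/ln(1.016) ≈ 47.179, so the balance reaches zero during payment 48.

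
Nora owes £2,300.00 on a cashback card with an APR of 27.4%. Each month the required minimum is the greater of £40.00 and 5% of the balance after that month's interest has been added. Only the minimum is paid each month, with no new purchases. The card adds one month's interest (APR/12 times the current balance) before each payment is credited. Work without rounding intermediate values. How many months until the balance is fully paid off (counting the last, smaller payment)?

Monthly rate r = 27.4%/12 = 2.28333% = 0.0228333.
While 5% of the post-interest balance exceeds £40.00, each month B ← (B·(1+r))·(1 − 0.05), i.e. B shrinks by the factor (1+r)·0.95 = 0.97169.
This holds for months 1–38. Entering month 39 the balance is £772.34; 5% of the post-interest balance is now below £40.00, so the flat £40.00 minimum applies from here.
From month 39 a fixed £40.00 at rate r clears £772.34 in 26 more payments. Total: 38 + 26 = 64 months.

64 months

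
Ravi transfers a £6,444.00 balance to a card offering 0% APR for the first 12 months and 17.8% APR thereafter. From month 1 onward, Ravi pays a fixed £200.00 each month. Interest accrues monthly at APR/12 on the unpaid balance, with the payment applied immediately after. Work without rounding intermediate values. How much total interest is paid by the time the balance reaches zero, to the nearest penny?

Promo months 1–12 at r₀ = 0%/12 = 0; months 13+ at r₁ = 17.8%/12 = 0.0148333.
After month 12 (no interest yet): B = £6,444.00 − 12·£200.00 = £4,044.00.
Then at r₁ with £200.00/mo: n₂ = −ln(1 − r₁·B/P)/ln(1+r₁) ≈ 24.22 → 25 more payments.
Total paid = 36·£200.00 + £43.57 = £7,243.57; interest = £7,243.57 − £6,444.00 = £799.57.

£799.57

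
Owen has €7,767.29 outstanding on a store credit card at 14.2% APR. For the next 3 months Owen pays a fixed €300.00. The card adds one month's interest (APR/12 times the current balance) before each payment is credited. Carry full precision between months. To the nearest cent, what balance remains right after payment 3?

Monthly rate r = 14.2%/12 = 1.18333% = 0.0118333.
Each month: B ← B·(1+r) − €300.00.
Month 1: interest €91.91; balance after payment €7,559.20.
Month 2: interest €89.45; balance after payment €7,348.65.
Month 3: interest €86.96; balance after payment €7,135.61.

€7,135.61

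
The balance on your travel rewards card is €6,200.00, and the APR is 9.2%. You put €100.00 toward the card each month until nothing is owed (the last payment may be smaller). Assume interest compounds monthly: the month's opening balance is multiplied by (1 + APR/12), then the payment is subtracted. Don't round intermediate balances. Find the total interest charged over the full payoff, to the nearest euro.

€2,245

Monthly rate r = 9.2%/12 = 0.766667% = 0.00766667.
Payoff takes n = ⌈−ln(1 − rB₀/P)/ln(1+r)⌉ = ⌈84.451⌉ = 85 payments; the last is €45.24.
Total paid = 84·€100.00 + €45.24 = €8,445.24.
Total interest = total paid − principal = €8,445.24 − €6,200.00 = €2,245.24.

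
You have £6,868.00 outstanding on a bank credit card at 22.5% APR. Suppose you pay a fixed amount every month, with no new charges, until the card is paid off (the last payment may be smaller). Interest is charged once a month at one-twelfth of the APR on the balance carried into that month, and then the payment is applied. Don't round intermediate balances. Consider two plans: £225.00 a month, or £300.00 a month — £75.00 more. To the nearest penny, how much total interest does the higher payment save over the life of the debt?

Monthly rate r = 22.5%/12 = 1.875% = 0.01875.
At £225.00/mo: n = ⌈−ln(1 − rB₀/P)/ln(1+r)⌉ = 46 payments (last £163.61); total interest = total paid − £6,868.00 = £3,420.61.
At £300.00/mo: 31 payments (last £57.15); total interest £2,189.15.
Interest saved = £3,420.61 − £2,189.15 = £1,231.46.

£1,231.46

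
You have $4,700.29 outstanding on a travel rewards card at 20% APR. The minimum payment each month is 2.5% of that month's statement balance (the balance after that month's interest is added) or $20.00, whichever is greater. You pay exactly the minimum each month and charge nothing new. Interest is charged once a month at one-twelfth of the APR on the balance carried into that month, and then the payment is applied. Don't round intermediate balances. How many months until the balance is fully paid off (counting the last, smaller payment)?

Monthly rate r = 20%/12 = 1.66667% = 0.0166667.
While 2.5% of the post-interest balance exceeds $20.00, each month B ← (B·(1+r))·(1 − 0.025), i.e. B shrinks by the factor (1+r)·0.975 = 0.99125.
This holds for months 1–204. Entering month 205 the balance is $782.52; 2.5% of the post-interest balance is now below $20.00, so the flat $20.00 minimum applies from here.
From month 205 a fixed $20.00 at rate r clears $782.52 in 64 more payments. Total: 204 + 64 = 268 months.

268 months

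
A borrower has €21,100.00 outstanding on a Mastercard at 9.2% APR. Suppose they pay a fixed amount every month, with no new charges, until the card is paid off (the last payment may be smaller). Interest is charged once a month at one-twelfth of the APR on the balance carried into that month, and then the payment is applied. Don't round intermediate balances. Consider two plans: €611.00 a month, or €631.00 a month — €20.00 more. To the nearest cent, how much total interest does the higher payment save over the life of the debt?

Monthly rate r = 9.2%/12 = 0.766667% = 0.00766667.
At €611.00/mo: n = ⌈−ln(1 − rB₀/P)/ln(1+r)⌉ = 41 payments (last €165.06); total interest = total paid − €21,100.00 = €3,505.06.
At €631.00/mo: 39 payments (last €494.76); total interest €3,372.76.
Interest saved = €3,505.06 − €3,372.76 = €132.30.

€132.30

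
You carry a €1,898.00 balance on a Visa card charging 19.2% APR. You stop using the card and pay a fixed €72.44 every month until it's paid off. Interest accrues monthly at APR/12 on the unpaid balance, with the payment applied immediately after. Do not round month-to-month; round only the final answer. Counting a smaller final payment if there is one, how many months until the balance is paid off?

35 payments

Monthly rate r = 19.2%/12 = 1.6% = 0.016.
Recurrence: B ← B·(1+r) − €72.44.
Month 1: interest €30.37; balance after payment €1,855.93.
Month 2: interest €29.69; balance after payment €1,813.18.
Closed form: n = −ln(1 − rB₀/P)/ln(1+r) = −ln(0.58078)/ln(1.016) ≈ 34.232, so the balance reaches zero during payment 35.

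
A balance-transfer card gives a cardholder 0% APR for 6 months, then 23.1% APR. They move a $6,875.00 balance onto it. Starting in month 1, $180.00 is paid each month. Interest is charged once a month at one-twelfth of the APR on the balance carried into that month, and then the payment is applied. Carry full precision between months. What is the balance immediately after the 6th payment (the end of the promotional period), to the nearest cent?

$5,795.00

Promo months 1–6 at r₀ = 0%/12 = 0; months 7+ at r₁ = 23.1%/12 = 0.01925.
After month 6 (no interest yet): B = $6,875.00 − 6·$180.00 = $5,795.00.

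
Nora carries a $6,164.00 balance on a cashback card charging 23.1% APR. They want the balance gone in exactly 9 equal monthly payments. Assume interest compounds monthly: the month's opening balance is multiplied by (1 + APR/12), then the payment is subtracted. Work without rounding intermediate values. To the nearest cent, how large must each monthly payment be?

$752.48

Monthly rate r = 23.1%/12 = 1.925% = 0.01925.
Level-payment amortization: P = B₀·r / (1 − (1+r)^(−n)) = 6164.00·0.01925 / (1 − 1.01925^(−9)).
Denominator 1 − (1+r)^(−9) = 0.15768697.
P = 118.657 / 0.15768697 ≈ 752.48.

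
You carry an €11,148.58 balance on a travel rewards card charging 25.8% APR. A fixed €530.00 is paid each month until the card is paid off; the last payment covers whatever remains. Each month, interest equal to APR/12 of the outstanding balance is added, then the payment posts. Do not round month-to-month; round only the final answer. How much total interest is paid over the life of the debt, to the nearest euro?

€3,850

Monthly rate r = 25.8%/12 = 2.15% = 0.0215.
Payoff takes n = ⌈−ln(1 − rB₀/P)/ln(1+r)⌉ = ⌈28.297⌉ = 29 payments; the last is €158.73.
Total paid = 28·€530.00 + €158.73 = €14,998.73.
Total interest = total paid − principal = €14,998.73 − €11,148.58 = €3,850.15.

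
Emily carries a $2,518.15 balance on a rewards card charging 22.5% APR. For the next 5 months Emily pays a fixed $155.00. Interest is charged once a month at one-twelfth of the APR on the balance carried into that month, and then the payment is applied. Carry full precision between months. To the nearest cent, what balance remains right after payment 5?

Monthly rate r = 22.5%/12 = 1.875% = 0.01875.
Each month: B ← B·(1+r) − $155.00.
Month 1: interest $47.22; balance after payment $2,410.37.
Month 2: interest $45.19; balance after payment $2,300.56.
Month 3: interest $43.14; balance after payment $2,188.70.
Month 4: interest $41.04; balance after payment $2,074.73.
Month 5: interest $38.90; balance after payment $1,958.63.

$1,958.63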